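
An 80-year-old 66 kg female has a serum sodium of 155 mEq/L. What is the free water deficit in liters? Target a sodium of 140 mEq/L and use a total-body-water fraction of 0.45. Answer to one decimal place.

TBW = 0.45 · 66 = 29.7 L
Free water deficit = TBW · (Na/140 − 1)
= 29.7 · (155/140 − 1)
= 29.7 · 0.1071
= 3.18 L

3.2 L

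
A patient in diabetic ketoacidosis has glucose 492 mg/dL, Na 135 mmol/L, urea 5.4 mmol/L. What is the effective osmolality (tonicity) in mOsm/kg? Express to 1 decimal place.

297.3 mOsm/kg

Effective osmolality excludes urea (freely permeant across cell membranes):
2·Na + glucose/18
= 2·135 + 492/18
= 270 + 27.33
= 297.33 mOsm/kg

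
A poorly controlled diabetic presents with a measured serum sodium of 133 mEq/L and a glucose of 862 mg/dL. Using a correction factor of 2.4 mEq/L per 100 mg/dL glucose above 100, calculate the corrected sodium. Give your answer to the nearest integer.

Corrected Na = measured Na + 2.4 · (glucose − 100)/100
= 133 + 2.4 · (862 − 100)/100
= 133 + 18.3
= 151.3 mEq/L

151 mEq/L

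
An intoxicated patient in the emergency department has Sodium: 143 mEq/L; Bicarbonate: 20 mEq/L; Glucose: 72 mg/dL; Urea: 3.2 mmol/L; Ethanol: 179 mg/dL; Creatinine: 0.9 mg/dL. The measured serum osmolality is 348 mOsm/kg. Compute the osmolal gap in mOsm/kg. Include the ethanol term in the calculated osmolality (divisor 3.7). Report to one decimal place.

Calculated osmolality = 2·Na + glucose/18 + urea + ethanol/3.7
= 2·143 + 72/18 + 3.2 + 179/3.7
= 286 + 4 + 3.20 + 48.38
= 341.58 mOsm/kg ≈ 341.6 mOsm/kg
Osmolar gap = measured − calculated = 348 − 341.6 = 6.4 mOsm/kg

6.4 mOsm/kg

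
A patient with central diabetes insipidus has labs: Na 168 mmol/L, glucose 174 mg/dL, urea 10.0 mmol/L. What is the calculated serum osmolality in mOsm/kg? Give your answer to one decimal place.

355.7 mOsm/kg

Calculated osmolality = 2·Na + glucose/18 + urea
= 2·168 + 174/18 + 10
= 336 + 9.67 + 10
= 355.67 mOsm/kg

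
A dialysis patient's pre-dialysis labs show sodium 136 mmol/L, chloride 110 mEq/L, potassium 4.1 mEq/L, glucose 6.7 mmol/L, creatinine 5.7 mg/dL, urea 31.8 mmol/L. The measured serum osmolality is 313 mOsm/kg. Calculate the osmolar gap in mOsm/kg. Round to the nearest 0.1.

2.5 mOsm/kg

Calculated osmolality = 2·Na + glucose + urea
= 2·136 + 6.7 + 31.8
= 272 + 6.70 + 31.80
= 310.5 mOsm/kg ≈ 310.5 mOsm/kg
Osmolar gap = measured − calculated = 313 − 310.5 = 2.5 mOsm/kg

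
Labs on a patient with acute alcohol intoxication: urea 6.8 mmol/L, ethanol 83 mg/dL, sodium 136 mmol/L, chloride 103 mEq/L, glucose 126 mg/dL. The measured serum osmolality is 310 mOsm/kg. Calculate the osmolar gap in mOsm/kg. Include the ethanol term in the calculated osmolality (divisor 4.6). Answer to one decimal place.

Calculated osmolality = 2·Na + glucose/18 + urea + ethanol/4.6
= 2·136 + 126/18 + 6.8 + 83/4.6
= 272 + 7 + 6.80 + 18.04
= 303.84 mOsm/kg ≈ 303.8 mOsm/kg
Osmolar gap = measured − calculated = 310 − 303.8 = 6.2 mOsm/kg

6.2 mOsm/kg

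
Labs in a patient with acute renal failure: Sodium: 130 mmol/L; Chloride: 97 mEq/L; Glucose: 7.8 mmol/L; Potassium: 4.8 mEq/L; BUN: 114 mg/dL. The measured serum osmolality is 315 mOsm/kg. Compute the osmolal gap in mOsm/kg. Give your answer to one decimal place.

Calculated osmolality = 2·Na + glucose + BUN/2.8
= 2·130 + 7.8 + 114/2.8
= 260 + 7.80 + 40.71
= 308.51 mOsm/kg ≈ 308.5 mOsm/kg
Osmolar gap = measured − calculated = 315 − 308.5 = 6.5 mOsm/kg

6.5 mOsm/kg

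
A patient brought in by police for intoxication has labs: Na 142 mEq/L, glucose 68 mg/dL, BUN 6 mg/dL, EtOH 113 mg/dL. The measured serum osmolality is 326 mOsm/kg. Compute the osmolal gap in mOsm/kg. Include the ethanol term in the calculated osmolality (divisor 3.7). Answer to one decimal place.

5.5 mOsm/kg

Calculated osmolality = 2·Na + glucose/18 + BUN/2.8 + ethanol/3.7
= 2·142 + 68/18 + 6/2.8 + 113/3.7
= 284 + 3.78 + 2.14 + 30.54
= 320.46 mOsm/kg ≈ 320.5 mOsm/kg
Osmolar gap = measured − calculated = 326 − 320.5 = 5.5 mOsm/kg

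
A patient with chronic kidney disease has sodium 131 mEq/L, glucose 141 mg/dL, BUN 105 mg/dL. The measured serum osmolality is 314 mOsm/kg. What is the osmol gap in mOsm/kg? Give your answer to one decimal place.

Calculated osmolality = 2·Na + glucose/18 + BUN/2.8
= 2·131 + 141/18 + 105/2.8
= 262 + 7.83 + 37.50
= 307.33 mOsm/kg ≈ 307.3 mOsm/kg
Osmolar gap = measured − calculated = 314 − 307.3 = 6.7 mOsm/kg

6.7 mOsm/kg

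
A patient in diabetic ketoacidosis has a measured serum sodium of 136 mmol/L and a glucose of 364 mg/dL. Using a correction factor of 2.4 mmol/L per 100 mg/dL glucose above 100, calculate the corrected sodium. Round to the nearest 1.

Corrected Na = measured Na + 2.4 · (glucose − 100)/100
= 136 + 2.4 · (364 − 100)/100
= 136 + 6.3
= 142.3 mmol/L

142 mmol/L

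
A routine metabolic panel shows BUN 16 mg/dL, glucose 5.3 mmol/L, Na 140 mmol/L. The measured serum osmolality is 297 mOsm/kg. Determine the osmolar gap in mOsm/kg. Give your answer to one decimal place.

Calculated osmolality = 2·Na + glucose + BUN/2.8
= 2·140 + 5.3 + 16/2.8
= 280 + 5.30 + 5.71
= 291.01 mOsm/kg ≈ 291.0 mOsm/kg
Osmolar gap = measured − calculated = 297 − 291.0 = 6.0 mOsm/kg

6.0 mOsm/kg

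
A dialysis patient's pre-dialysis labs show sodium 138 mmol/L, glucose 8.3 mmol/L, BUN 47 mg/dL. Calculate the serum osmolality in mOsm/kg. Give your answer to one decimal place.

Calculated osmolality = 2·Na + glucose + BUN/2.8
= 2·138 + 8.3 + 47/2.8
= 276 + 8.30 + 16.79
= 301.09 mOsm/kg

301.1 mOsm/kg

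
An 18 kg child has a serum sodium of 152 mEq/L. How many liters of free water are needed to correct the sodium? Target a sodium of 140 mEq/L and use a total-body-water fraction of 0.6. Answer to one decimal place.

0.9 L

TBW = 0.6 · 18 = 10.8 L
Free water deficit = TBW · (Na/140 − 1)
= 10.8 · (152/140 − 1)
= 10.8 · 0.0857
= 0.93 L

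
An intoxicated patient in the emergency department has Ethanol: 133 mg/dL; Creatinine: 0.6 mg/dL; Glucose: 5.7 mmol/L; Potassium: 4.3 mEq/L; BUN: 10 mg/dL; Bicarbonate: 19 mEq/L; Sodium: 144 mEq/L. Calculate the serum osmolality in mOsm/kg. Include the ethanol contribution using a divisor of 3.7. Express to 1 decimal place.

333.2 mOsm/kg

Calculated osmolality = 2·Na + glucose + BUN/2.8 + ethanol/3.7
= 2·144 + 5.7 + 10/2.8 + 133/3.7
= 288 + 5.70 + 3.57 + 35.95
= 333.22 mOsm/kg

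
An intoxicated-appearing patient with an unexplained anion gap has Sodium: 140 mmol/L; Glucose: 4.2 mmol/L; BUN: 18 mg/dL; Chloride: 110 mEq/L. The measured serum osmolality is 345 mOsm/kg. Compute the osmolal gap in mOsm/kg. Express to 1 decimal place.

54.4 mOsm/kg

Calculated osmolality = 2·Na + glucose + BUN/2.8
= 2·140 + 4.2 + 18/2.8
= 280 + 4.20 + 6.43
= 290.63 mOsm/kg ≈ 290.6 mOsm/kg
Osmolar gap = measured − calculated = 345 − 290.6 = 54.4 mOsm/kg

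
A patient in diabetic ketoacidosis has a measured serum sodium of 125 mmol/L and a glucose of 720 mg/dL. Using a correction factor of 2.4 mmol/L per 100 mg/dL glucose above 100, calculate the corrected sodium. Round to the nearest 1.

Corrected Na = measured Na + 2.4 · (glucose − 100)/100
= 125 + 2.4 · (720 − 100)/100
= 125 + 14.9
= 139.9 mmol/L

140 mmol/L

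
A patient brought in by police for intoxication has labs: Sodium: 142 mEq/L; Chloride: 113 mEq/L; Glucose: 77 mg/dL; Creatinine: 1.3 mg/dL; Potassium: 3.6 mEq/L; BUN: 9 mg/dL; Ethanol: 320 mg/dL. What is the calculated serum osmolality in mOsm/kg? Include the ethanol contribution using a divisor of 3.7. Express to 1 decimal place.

Calculated osmolality = 2·Na + glucose/18 + BUN/2.8 + ethanol/3.7
= 2·142 + 77/18 + 9/2.8 + 320/3.7
= 284 + 4.28 + 3.21 + 86.49
= 377.98 mOsm/kg

378.0 mOsm/kg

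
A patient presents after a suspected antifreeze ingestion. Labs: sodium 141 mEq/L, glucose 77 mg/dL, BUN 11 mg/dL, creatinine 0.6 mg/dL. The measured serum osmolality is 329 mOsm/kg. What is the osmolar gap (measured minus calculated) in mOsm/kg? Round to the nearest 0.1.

38.8 mOsm/kg

Calculated osmolality = 2·Na + glucose/18 + BUN/2.8
= 2·141 + 77/18 + 11/2.8
= 282 + 4.28 + 3.93
= 290.21 mOsm/kg ≈ 290.2 mOsm/kg
Osmolar gap = measured − calculated = 329 − 290.2 = 38.8 mOsm/kg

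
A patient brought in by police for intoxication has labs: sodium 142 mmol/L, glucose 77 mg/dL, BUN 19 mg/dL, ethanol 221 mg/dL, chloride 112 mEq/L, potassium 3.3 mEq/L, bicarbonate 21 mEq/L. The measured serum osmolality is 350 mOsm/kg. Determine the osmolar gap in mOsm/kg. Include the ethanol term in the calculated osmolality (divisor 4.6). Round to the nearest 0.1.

6.9 mOsm/kg

Calculated osmolality = 2·Na + glucose/18 + BUN/2.8 + ethanol/4.6
= 2·142 + 77/18 + 19/2.8 + 221/4.6
= 284 + 4.28 + 6.79 + 48.04
= 343.11 mOsm/kg ≈ 343.1 mOsm/kg
Osmolar gap = measured − calculated = 350 − 343.1 = 6.9 mOsm/kg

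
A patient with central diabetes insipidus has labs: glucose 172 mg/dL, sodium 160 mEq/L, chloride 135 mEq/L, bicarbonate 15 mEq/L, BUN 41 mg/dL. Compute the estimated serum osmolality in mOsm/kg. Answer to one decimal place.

344.2 mOsm/kg

Calculated osmolality = 2·Na + glucose/18 + BUN/2.8
= 2·160 + 172/18 + 41/2.8
= 320 + 9.56 + 14.64
= 344.2 mOsm/kg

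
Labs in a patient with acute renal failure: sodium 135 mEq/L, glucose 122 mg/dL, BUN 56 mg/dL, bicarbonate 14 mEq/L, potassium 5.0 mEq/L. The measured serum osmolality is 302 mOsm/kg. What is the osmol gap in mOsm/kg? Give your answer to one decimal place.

Calculated osmolality = 2·Na + glucose/18 + BUN/2.8
= 2·135 + 122/18 + 56/2.8
= 270 + 6.78 + 20
= 296.78 mOsm/kg ≈ 296.8 mOsm/kg
Osmolar gap = measured − calculated = 302 − 296.8 = 5.2 mOsm/kg

5.2 mOsm/kg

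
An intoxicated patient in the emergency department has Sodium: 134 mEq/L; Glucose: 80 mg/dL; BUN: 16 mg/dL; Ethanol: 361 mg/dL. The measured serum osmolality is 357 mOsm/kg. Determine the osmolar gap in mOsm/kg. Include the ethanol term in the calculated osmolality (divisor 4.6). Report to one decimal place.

Calculated osmolality = 2·Na + glucose/18 + BUN/2.8 + ethanol/4.6
= 2·134 + 80/18 + 16/2.8 + 361/4.6
= 268 + 4.44 + 5.71 + 78.48
= 356.63 mOsm/kg ≈ 356.6 mOsm/kg
Osmolar gap = measured − calculated = 357 − 356.6 = 0.4 mOsm/kg

0.4 mOsm/kg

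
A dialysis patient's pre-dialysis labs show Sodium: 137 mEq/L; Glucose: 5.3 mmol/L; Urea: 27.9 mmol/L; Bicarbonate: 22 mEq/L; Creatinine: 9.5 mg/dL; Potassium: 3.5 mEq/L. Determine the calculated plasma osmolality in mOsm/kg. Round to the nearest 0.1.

307.2 mOsm/kg

Calculated osmolality = 2·Na + glucose + urea
= 2·137 + 5.3 + 27.9
= 274 + 5.30 + 27.90
= 307.2 mOsm/kg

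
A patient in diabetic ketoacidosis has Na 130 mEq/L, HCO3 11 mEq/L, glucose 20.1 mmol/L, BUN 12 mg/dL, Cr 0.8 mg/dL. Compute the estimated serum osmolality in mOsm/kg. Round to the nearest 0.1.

284.4 mOsm/kg

Calculated osmolality = 2·Na + glucose + BUN/2.8
= 2·130 + 20.1 + 12/2.8
= 260 + 20.10 + 4.29
= 284.39 mOsm/kg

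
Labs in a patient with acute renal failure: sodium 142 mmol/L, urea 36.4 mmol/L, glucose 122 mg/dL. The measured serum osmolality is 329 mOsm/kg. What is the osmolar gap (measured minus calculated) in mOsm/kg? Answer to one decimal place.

1.8 mOsm/kg

Calculated osmolality = 2·Na + glucose/18 + urea
= 2·142 + 122/18 + 36.4
= 284 + 6.78 + 36.40
= 327.18 mOsm/kg ≈ 327.2 mOsm/kg
Osmolar gap = measured − calculated = 329 − 327.2 = 1.8 mOsm/kg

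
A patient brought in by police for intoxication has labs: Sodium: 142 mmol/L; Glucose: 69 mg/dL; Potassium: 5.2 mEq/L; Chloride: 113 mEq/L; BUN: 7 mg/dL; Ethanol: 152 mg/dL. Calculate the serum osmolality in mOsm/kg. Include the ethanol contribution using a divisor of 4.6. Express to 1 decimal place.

Calculated osmolality = 2·Na + glucose/18 + BUN/2.8 + ethanol/4.6
= 2·142 + 69/18 + 7/2.8 + 152/4.6
= 284 + 3.83 + 2.50 + 33.04
= 323.37 mOsm/kg

323.4 mOsm/kg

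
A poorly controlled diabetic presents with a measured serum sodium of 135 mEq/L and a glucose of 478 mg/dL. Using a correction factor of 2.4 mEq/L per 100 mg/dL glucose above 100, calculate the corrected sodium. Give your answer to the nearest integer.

Corrected Na = measured Na + 2.4 · (glucose − 100)/100
= 135 + 2.4 · (478 − 100)/100
= 135 + 9.1
= 144.1 mEq/L

144 mEq/L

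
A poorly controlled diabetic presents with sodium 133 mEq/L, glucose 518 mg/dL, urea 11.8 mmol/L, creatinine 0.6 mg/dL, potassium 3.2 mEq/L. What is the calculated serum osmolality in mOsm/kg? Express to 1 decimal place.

306.6 mOsm/kg

Calculated osmolality = 2·Na + glucose/18 + urea
= 2·133 + 518/18 + 11.8
= 266 + 28.78 + 11.80
= 306.58 mOsm/kg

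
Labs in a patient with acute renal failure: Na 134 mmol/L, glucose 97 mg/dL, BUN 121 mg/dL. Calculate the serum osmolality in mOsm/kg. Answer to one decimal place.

Calculated osmolality = 2·Na + glucose/18 + BUN/2.8
= 2·134 + 97/18 + 121/2.8
= 268 + 5.39 + 43.21
= 316.6 mOsm/kg

316.6 mOsm/kg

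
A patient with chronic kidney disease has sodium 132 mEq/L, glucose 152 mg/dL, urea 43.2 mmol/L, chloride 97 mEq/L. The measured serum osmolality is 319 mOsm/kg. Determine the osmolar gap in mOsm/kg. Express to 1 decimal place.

Calculated osmolality = 2·Na + glucose/18 + urea
= 2·132 + 152/18 + 43.2
= 264 + 8.44 + 43.20
= 315.64 mOsm/kg ≈ 315.6 mOsm/kg
Osmolar gap = measured − calculated = 319 − 315.6 = 3.4 mOsm/kg

3.4 mOsm/kg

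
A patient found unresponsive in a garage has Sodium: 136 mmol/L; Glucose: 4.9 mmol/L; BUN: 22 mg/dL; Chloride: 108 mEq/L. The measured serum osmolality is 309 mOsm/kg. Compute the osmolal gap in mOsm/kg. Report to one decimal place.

24.2 mOsm/kg

Calculated osmolality = 2·Na + glucose + BUN/2.8
= 2·136 + 4.9 + 22/2.8
= 272 + 4.90 + 7.86
= 284.76 mOsm/kg ≈ 284.8 mOsm/kg
Osmolar gap = measured − calculated = 309 − 284.8 = 24.2 mOsm/kg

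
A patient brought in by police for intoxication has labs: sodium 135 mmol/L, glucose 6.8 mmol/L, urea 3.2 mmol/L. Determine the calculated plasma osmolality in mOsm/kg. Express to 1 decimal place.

Calculated osmolality = 2·Na + glucose + urea
= 2·135 + 6.8 + 3.2
= 270 + 6.80 + 3.20
= 280 mOsm/kg

280.0 mOsm/kg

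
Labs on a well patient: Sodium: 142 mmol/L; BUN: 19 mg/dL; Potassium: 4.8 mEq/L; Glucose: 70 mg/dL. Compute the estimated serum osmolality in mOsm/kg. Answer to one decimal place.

Calculated osmolality = 2·Na + glucose/18 + BUN/2.8
= 2·142 + 70/18 + 19/2.8
= 284 + 3.89 + 6.79
= 294.68 mOsm/kg

294.7 mOsm/kg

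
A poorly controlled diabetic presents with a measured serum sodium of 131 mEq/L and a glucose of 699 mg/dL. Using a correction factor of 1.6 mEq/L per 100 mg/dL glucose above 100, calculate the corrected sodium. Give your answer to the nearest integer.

Corrected Na = measured Na + 1.6 · (glucose − 100)/100
= 131 + 1.6 · (699 − 100)/100
= 131 + 9.6
= 140.6 mEq/L

141 mEq/L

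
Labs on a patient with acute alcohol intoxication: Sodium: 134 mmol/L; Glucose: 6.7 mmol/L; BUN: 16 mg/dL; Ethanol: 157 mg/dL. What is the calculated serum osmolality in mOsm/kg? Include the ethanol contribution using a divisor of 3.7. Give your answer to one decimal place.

322.8 mOsm/kg

Calculated osmolality = 2·Na + glucose + BUN/2.8 + ethanol/3.7
= 2·134 + 6.7 + 16/2.8 + 157/3.7
= 268 + 6.70 + 5.71 + 42.43
= 322.84 mOsm/kg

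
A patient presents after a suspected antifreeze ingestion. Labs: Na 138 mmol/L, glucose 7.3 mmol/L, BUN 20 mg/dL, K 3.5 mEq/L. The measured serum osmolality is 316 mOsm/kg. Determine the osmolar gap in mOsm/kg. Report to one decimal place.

25.6 mOsm/kg

Calculated osmolality = 2·Na + glucose + BUN/2.8
= 2·138 + 7.3 + 20/2.8
= 276 + 7.30 + 7.14
= 290.44 mOsm/kg ≈ 290.4 mOsm/kg
Osmolar gap = measured − calculated = 316 − 290.4 = 25.6 mOsm/kg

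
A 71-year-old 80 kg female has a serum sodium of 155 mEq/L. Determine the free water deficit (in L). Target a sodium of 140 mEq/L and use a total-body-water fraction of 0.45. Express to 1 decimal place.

TBW = 0.45 · 80 = 36 L
Free water deficit = TBW · (Na/140 − 1)
= 36 · (155/140 − 1)
= 36 · 0.1071
= 3.86 L

3.9 L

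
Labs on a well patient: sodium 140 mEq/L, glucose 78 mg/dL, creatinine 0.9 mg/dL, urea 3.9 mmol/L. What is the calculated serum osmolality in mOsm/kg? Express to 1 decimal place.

288.2 mOsm/kg

Calculated osmolality = 2·Na + glucose/18 + urea
= 2·140 + 78/18 + 3.9
= 280 + 4.33 + 3.90
= 288.23 mOsm/kg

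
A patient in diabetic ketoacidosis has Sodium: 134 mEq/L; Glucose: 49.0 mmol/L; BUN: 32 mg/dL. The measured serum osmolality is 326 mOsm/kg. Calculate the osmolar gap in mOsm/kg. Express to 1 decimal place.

Calculated osmolality = 2·Na + glucose + BUN/2.8
= 2·134 + 49 + 32/2.8
= 268 + 49 + 11.43
= 328.43 mOsm/kg ≈ 328.4 mOsm/kg
Osmolar gap = measured − calculated = 326 − 328.4 = -2.4 mOsm/kg

-2.4 mOsm/kg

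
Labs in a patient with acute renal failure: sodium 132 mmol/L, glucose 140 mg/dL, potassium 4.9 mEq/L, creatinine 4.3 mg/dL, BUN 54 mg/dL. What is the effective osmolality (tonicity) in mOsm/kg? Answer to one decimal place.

271.8 mOsm/kg

Effective osmolality excludes urea (freely permeant across cell membranes):
2·Na + glucose/18
= 2·132 + 140/18
= 264 + 7.78
= 271.78 mOsm/kg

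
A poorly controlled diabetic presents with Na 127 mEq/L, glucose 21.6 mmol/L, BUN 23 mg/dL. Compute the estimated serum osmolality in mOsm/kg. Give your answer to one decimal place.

283.8 mOsm/kg

Calculated osmolality = 2·Na + glucose + BUN/2.8
= 2·127 + 21.6 + 23/2.8
= 254 + 21.60 + 8.21
= 283.81 mOsm/kg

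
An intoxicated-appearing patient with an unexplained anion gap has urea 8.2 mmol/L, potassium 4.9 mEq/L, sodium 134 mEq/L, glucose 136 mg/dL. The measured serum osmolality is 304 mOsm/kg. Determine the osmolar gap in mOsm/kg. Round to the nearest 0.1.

20.2 mOsm/kg

Calculated osmolality = 2·Na + glucose/18 + urea
= 2·134 + 136/18 + 8.2
= 268 + 7.56 + 8.20
= 283.76 mOsm/kg ≈ 283.8 mOsm/kg
Osmolar gap = measured − calculated = 304 − 283.8 = 20.2 mOsm/kg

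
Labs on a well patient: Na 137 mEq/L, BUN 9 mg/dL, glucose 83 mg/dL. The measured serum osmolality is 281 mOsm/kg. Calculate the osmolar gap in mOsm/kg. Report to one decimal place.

Calculated osmolality = 2·Na + glucose/18 + BUN/2.8
= 2·137 + 83/18 + 9/2.8
= 274 + 4.61 + 3.21
= 281.82 mOsm/kg ≈ 281.8 mOsm/kg
Osmolar gap = measured − calculated = 281 − 281.8 = -0.8 mOsm/kg

-0.8 mOsm/kg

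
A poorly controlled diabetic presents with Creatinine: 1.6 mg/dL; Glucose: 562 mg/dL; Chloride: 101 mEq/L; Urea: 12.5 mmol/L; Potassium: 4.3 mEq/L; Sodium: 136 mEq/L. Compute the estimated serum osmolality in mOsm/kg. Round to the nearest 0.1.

315.7 mOsm/kg

Calculated osmolality = 2·Na + glucose/18 + urea
= 2·136 + 562/18 + 12.5
= 272 + 31.22 + 12.50
= 315.72 mOsm/kg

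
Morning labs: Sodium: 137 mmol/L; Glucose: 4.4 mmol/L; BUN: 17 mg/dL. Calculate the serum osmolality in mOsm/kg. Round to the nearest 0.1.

284.5 mOsm/kg

Calculated osmolality = 2·Na + glucose + BUN/2.8
= 2·137 + 4.4 + 17/2.8
= 274 + 4.40 + 6.07
= 284.47 mOsm/kg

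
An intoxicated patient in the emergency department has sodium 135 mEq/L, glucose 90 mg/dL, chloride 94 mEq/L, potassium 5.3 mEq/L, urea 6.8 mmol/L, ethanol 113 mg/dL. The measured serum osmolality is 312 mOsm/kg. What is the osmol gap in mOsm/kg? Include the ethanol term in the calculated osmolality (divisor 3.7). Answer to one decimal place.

-0.3 mOsm/kg

Calculated osmolality = 2·Na + glucose/18 + urea + ethanol/3.7
= 2·135 + 90/18 + 6.8 + 113/3.7
= 270 + 5 + 6.80 + 30.54
= 312.34 mOsm/kg ≈ 312.3 mOsm/kg
Osmolar gap = measured − calculated = 312 − 312.3 = -0.3 mOsm/kg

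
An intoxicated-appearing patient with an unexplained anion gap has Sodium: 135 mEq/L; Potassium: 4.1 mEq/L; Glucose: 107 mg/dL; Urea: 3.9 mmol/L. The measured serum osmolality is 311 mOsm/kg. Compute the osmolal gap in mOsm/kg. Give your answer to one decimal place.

Calculated osmolality = 2·Na + glucose/18 + urea
= 2·135 + 107/18 + 3.9
= 270 + 5.94 + 3.90
= 279.84 mOsm/kg ≈ 279.8 mOsm/kg
Osmolar gap = measured − calculated = 311 − 279.8 = 31.2 mOsm/kg

31.2 mOsm/kg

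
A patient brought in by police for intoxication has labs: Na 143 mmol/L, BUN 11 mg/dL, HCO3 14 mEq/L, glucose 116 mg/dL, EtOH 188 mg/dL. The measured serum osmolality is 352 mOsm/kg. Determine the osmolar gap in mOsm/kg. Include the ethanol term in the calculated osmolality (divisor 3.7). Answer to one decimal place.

4.8 mOsm/kg

Calculated osmolality = 2·Na + glucose/18 + BUN/2.8 + ethanol/3.7
= 2·143 + 116/18 + 11/2.8 + 188/3.7
= 286 + 6.44 + 3.93 + 50.81
= 347.18 mOsm/kg ≈ 347.2 mOsm/kg
Osmolar gap = measured − calculated = 352 − 347.2 = 4.8 mOsm/kg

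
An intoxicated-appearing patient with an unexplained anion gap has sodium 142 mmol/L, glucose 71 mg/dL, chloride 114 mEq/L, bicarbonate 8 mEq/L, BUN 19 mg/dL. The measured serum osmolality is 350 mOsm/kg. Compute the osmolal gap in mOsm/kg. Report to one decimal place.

55.3 mOsm/kg

Calculated osmolality = 2·Na + glucose/18 + BUN/2.8
= 2·142 + 71/18 + 19/2.8
= 284 + 3.94 + 6.79
= 294.73 mOsm/kg ≈ 294.7 mOsm/kg
Osmolar gap = measured − calculated = 350 − 294.7 = 55.3 mOsm/kg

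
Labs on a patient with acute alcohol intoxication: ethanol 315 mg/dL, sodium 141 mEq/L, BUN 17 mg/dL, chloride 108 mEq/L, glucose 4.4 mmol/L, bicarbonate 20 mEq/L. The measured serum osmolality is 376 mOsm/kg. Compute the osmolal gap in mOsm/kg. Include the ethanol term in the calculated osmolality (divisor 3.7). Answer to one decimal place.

Calculated osmolality = 2·Na + glucose + BUN/2.8 + ethanol/3.7
= 2·141 + 4.4 + 17/2.8 + 315/3.7
= 282 + 4.40 + 6.07 + 85.14
= 377.61 mOsm/kg ≈ 377.6 mOsm/kg
Osmolar gap = measured − calculated = 376 − 377.6 = -1.6 mOsm/kg

-1.6 mOsm/kg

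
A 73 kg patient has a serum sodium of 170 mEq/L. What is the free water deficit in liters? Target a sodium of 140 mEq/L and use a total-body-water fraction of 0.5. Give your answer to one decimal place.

TBW = 0.5 · 73 = 36.5 L
Free water deficit = TBW · (Na/140 − 1)
= 36.5 · (170/140 − 1)
= 36.5 · 0.2143
= 7.82 L

7.8 L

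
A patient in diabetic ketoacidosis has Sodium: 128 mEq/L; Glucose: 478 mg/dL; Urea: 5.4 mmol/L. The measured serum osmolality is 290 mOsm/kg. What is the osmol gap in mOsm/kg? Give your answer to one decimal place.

2.0 mOsm/kg

Calculated osmolality = 2·Na + glucose/18 + urea
= 2·128 + 478/18 + 5.4
= 256 + 26.56 + 5.40
= 287.96 mOsm/kg ≈ 288.0 mOsm/kg
Osmolar gap = measured − calculated = 290 − 288.0 = 2.0 mOsm/kg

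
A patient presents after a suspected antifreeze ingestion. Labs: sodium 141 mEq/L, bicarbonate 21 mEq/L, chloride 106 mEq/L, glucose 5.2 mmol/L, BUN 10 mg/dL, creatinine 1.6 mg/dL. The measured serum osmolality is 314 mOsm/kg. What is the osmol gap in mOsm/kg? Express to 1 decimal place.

Calculated osmolality = 2·Na + glucose + BUN/2.8
= 2·141 + 5.2 + 10/2.8
= 282 + 5.20 + 3.57
= 290.77 mOsm/kg ≈ 290.8 mOsm/kg
Osmolar gap = measured − calculated = 314 − 290.8 = 23.2 mOsm/kg

23.2 mOsm/kg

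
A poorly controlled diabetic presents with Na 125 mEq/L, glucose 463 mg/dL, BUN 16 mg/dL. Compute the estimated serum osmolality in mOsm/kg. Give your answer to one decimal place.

281.4 mOsm/kg

Calculated osmolality = 2·Na + glucose/18 + BUN/2.8
= 2·125 + 463/18 + 16/2.8
= 250 + 25.72 + 5.71
= 281.43 mOsm/kg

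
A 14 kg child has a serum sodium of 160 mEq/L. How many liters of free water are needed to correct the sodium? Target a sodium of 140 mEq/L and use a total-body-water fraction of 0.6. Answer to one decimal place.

1.2 L

TBW = 0.6 · 14 = 8.4 L
Free water deficit = TBW · (Na/140 − 1)
= 8.4 · (160/140 − 1)
= 8.4 · 0.1429
= 1.2 L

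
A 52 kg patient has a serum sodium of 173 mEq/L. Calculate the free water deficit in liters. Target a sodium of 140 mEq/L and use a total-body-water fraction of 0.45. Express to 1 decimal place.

5.5 L

TBW = 0.45 · 52 = 23.4 L
Free water deficit = TBW · (Na/140 − 1)
= 23.4 · (173/140 − 1)
= 23.4 · 0.2357
= 5.52 L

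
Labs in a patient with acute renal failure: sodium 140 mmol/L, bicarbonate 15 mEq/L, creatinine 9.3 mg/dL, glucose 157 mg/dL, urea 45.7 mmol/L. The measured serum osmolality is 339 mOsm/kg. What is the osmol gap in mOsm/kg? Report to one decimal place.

4.6 mOsm/kg

Calculated osmolality = 2·Na + glucose/18 + urea
= 2·140 + 157/18 + 45.7
= 280 + 8.72 + 45.70
= 334.42 mOsm/kg ≈ 334.4 mOsm/kg
Osmolar gap = measured − calculated = 339 − 334.4 = 4.6 mOsm/kg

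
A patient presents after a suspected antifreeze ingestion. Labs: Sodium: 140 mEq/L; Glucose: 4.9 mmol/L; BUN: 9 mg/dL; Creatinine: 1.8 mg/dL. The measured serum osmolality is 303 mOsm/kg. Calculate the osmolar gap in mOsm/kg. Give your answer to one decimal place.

14.9 mOsm/kg

Calculated osmolality = 2·Na + glucose + BUN/2.8
= 2·140 + 4.9 + 9/2.8
= 280 + 4.90 + 3.21
= 288.11 mOsm/kg ≈ 288.1 mOsm/kg
Osmolar gap = measured − calculated = 303 − 288.1 = 14.9 mOsm/kg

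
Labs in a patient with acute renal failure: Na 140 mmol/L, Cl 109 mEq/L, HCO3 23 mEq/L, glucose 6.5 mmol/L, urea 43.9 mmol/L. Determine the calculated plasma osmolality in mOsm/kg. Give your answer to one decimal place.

330.4 mOsm/kg

Calculated osmolality = 2·Na + glucose + urea
= 2·140 + 6.5 + 43.9
= 280 + 6.50 + 43.90
= 330.4 mOsm/kg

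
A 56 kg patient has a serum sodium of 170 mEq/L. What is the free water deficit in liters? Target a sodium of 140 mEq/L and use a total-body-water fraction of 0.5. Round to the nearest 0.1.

TBW = 0.5 · 56 = 28 L
Free water deficit = TBW · (Na/140 − 1)
= 28 · (170/140 − 1)
= 28 · 0.2143
= 6 L

6.0 L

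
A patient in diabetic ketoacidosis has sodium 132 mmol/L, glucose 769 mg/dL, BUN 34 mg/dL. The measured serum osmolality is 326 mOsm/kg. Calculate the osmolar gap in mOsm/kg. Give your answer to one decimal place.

7.1 mOsm/kg

Calculated osmolality = 2·Na + glucose/18 + BUN/2.8
= 2·132 + 769/18 + 34/2.8
= 264 + 42.72 + 12.14
= 318.86 mOsm/kg ≈ 318.9 mOsm/kg
Osmolar gap = measured − calculated = 326 − 318.9 = 7.1 mOsm/kg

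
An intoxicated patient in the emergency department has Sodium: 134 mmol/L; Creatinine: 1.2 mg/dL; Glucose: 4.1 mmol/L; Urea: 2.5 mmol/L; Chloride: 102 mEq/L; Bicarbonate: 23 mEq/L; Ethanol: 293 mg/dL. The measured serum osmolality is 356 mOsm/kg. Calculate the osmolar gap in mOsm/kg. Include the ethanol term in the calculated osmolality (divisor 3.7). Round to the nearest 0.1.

Calculated osmolality = 2·Na + glucose + urea + ethanol/3.7
= 2·134 + 4.1 + 2.5 + 293/3.7
= 268 + 4.10 + 2.50 + 79.19
= 353.79 mOsm/kg ≈ 353.8 mOsm/kg
Osmolar gap = measured − calculated = 356 − 353.8 = 2.2 mOsm/kg

2.2 mOsm/kg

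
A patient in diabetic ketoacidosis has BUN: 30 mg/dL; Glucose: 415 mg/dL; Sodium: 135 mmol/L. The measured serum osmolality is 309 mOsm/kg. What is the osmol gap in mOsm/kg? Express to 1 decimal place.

Calculated osmolality = 2·Na + glucose/18 + BUN/2.8
= 2·135 + 415/18 + 30/2.8
= 270 + 23.06 + 10.71
= 303.77 mOsm/kg ≈ 303.8 mOsm/kg
Osmolar gap = measured − calculated = 309 − 303.8 = 5.2 mOsm/kg

5.2 mOsm/kg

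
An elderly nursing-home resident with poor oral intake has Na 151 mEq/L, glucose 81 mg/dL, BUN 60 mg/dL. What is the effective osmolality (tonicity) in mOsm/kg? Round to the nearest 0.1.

Effective osmolality excludes urea (freely permeant across cell membranes):
2·Na + glucose/18
= 2·151 + 81/18
= 302 + 4.5
= 306.5 mOsm/kg

306.5 mOsm/kg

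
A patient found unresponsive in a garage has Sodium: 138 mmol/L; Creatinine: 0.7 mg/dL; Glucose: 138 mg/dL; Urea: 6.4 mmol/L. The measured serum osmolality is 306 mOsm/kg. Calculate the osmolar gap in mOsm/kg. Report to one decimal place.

15.9 mOsm/kg

Calculated osmolality = 2·Na + glucose/18 + urea
= 2·138 + 138/18 + 6.4
= 276 + 7.67 + 6.40
= 290.07 mOsm/kg ≈ 290.1 mOsm/kg
Osmolar gap = measured − calculated = 306 − 290.1 = 15.9 mOsm/kg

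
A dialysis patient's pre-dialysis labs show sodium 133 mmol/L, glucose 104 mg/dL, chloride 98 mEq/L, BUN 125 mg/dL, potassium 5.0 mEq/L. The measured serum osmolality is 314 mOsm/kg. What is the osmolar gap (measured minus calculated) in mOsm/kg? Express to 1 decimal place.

-2.4 mOsm/kg

Calculated osmolality = 2·Na + glucose/18 + BUN/2.8
= 2·133 + 104/18 + 125/2.8
= 266 + 5.78 + 44.64
= 316.42 mOsm/kg ≈ 316.4 mOsm/kg
Osmolar gap = measured − calculated = 314 − 316.4 = -2.4 mOsm/kg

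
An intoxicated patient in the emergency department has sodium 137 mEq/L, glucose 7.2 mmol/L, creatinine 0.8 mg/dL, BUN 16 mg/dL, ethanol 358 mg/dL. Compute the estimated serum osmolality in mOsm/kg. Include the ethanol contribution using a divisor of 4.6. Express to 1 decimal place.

364.7 mOsm/kg

Calculated osmolality = 2·Na + glucose + BUN/2.8 + ethanol/4.6
= 2·137 + 7.2 + 16/2.8 + 358/4.6
= 274 + 7.20 + 5.71 + 77.83
= 364.74 mOsm/kg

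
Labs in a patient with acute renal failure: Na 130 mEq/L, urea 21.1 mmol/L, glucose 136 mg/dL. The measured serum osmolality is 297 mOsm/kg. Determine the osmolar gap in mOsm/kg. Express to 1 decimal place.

Calculated osmolality = 2·Na + glucose/18 + urea
= 2·130 + 136/18 + 21.1
= 260 + 7.56 + 21.10
= 288.66 mOsm/kg ≈ 288.7 mOsm/kg
Osmolar gap = measured − calculated = 297 − 288.7 = 8.3 mOsm/kg

8.3 mOsm/kg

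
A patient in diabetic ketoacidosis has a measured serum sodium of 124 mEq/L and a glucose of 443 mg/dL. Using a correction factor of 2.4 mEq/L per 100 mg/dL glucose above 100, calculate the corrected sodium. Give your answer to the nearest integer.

Corrected Na = measured Na + 2.4 · (glucose − 100)/100
= 124 + 2.4 · (443 − 100)/100
= 124 + 8.2
= 132.2 mEq/L

132 mEq/L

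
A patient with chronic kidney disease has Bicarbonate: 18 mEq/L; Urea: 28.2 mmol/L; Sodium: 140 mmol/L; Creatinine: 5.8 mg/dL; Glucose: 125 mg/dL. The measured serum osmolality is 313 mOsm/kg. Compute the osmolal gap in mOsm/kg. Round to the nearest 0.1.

Calculated osmolality = 2·Na + glucose/18 + urea
= 2·140 + 125/18 + 28.2
= 280 + 6.94 + 28.20
= 315.14 mOsm/kg ≈ 315.1 mOsm/kg
Osmolar gap = measured − calculated = 313 − 315.1 = -2.1 mOsm/kg

-2.1 mOsm/kg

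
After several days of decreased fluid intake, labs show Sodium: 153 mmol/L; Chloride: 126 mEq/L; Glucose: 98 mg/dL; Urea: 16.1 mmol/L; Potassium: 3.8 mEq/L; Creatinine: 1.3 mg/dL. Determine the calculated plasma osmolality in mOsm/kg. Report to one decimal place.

327.5 mOsm/kg

Calculated osmolality = 2·Na + glucose/18 + urea
= 2·153 + 98/18 + 16.1
= 306 + 5.44 + 16.10
= 327.54 mOsm/kg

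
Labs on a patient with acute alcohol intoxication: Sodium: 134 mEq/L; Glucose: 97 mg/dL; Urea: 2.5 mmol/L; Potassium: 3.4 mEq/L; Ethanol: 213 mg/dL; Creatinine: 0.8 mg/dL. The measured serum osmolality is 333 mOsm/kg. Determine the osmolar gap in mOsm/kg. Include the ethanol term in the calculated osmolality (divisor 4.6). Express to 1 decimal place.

10.8 mOsm/kg

Calculated osmolality = 2·Na + glucose/18 + urea + ethanol/4.6
= 2·134 + 97/18 + 2.5 + 213/4.6
= 268 + 5.39 + 2.50 + 46.30
= 322.19 mOsm/kg ≈ 322.2 mOsm/kg
Osmolar gap = measured − calculated = 333 − 322.2 = 10.8 mOsm/kg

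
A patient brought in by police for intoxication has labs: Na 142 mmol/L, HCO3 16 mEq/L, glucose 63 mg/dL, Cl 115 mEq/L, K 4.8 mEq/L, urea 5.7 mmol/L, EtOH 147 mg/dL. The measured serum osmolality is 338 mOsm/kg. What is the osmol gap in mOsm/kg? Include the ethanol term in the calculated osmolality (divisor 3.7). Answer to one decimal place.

Calculated osmolality = 2·Na + glucose/18 + urea + ethanol/3.7
= 2·142 + 63/18 + 5.7 + 147/3.7
= 284 + 3.50 + 5.70 + 39.73
= 332.93 mOsm/kg ≈ 332.9 mOsm/kg
Osmolar gap = measured − calculated = 338 − 332.9 = 5.1 mOsm/kg

5.1 mOsm/kg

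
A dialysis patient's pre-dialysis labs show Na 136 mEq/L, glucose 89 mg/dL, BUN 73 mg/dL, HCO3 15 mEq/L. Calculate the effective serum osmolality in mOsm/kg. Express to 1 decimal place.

276.9 mOsm/kg

Effective osmolality excludes urea (freely permeant across cell membranes):
2·Na + glucose/18
= 2·136 + 89/18
= 272 + 4.94
= 276.94 mOsm/kg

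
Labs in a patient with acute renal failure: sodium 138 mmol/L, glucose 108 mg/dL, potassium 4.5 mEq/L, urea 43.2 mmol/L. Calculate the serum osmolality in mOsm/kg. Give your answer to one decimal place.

Calculated osmolality = 2·Na + glucose/18 + urea
= 2·138 + 108/18 + 43.2
= 276 + 6 + 43.20
= 325.2 mOsm/kg

325.2 mOsm/kg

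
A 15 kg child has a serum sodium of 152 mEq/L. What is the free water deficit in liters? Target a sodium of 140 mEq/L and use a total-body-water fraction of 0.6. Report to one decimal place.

TBW = 0.6 · 15 = 9 L
Free water deficit = TBW · (Na/140 − 1)
= 9 · (152/140 − 1)
= 9 · 0.0857
= 0.77 L

0.8 L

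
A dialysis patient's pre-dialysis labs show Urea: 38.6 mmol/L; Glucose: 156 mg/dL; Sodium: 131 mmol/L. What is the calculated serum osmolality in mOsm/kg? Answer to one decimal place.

Calculated osmolality = 2·Na + glucose/18 + urea
= 2·131 + 156/18 + 38.6
= 262 + 8.67 + 38.60
= 309.27 mOsm/kg

309.3 mOsm/kg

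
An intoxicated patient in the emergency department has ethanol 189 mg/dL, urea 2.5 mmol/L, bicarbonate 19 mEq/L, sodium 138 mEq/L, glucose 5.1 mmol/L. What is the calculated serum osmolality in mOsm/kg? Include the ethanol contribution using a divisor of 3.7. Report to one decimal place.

334.7 mOsm/kg

Calculated osmolality = 2·Na + glucose + urea + ethanol/3.7
= 2·138 + 5.1 + 2.5 + 189/3.7
= 276 + 5.10 + 2.50 + 51.08
= 334.68 mOsm/kg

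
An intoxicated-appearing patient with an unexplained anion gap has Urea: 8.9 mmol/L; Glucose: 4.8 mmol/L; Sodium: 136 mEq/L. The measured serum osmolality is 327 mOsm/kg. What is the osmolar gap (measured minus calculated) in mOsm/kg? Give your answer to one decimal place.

41.3 mOsm/kg

Calculated osmolality = 2·Na + glucose + urea
= 2·136 + 4.8 + 8.9
= 272 + 4.80 + 8.90
= 285.7 mOsm/kg ≈ 285.7 mOsm/kg
Osmolar gap = measured − calculated = 327 − 285.7 = 41.3 mOsm/kg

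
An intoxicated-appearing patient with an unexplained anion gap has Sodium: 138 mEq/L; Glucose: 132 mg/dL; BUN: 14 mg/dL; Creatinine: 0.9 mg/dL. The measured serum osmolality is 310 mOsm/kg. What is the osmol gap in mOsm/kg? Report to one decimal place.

21.7 mOsm/kg

Calculated osmolality = 2·Na + glucose/18 + BUN/2.8
= 2·138 + 132/18 + 14/2.8
= 276 + 7.33 + 5
= 288.33 mOsm/kg ≈ 288.3 mOsm/kg
Osmolar gap = measured − calculated = 310 − 288.3 = 21.7 mOsm/kg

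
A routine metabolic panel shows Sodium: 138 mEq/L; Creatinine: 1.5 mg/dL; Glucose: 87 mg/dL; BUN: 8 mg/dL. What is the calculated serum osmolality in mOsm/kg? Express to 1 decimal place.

283.7 mOsm/kg

Calculated osmolality = 2·Na + glucose/18 + BUN/2.8
= 2·138 + 87/18 + 8/2.8
= 276 + 4.83 + 2.86
= 283.69 mOsm/kg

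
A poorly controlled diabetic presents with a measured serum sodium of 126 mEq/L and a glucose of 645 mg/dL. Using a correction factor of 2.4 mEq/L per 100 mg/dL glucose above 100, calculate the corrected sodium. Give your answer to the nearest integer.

139 mEq/L

Corrected Na = measured Na + 2.4 · (glucose − 100)/100
= 126 + 2.4 · (645 − 100)/100
= 126 + 13.1
= 139.1 mEq/L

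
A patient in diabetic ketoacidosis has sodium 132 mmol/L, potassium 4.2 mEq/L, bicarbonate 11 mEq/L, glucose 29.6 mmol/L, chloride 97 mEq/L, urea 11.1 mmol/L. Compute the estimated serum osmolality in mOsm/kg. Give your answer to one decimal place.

304.7 mOsm/kg

Calculated osmolality = 2·Na + glucose + urea
= 2·132 + 29.6 + 11.1
= 264 + 29.60 + 11.10
= 304.7 mOsm/kg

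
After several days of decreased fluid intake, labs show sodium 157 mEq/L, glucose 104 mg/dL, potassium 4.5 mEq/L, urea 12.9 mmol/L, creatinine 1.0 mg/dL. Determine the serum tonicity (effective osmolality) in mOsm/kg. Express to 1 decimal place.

Effective osmolality excludes urea (freely permeant across cell membranes):
2·Na + glucose/18
= 2·157 + 104/18
= 314 + 5.78
= 319.78 mOsm/kg

319.8 mOsm/kg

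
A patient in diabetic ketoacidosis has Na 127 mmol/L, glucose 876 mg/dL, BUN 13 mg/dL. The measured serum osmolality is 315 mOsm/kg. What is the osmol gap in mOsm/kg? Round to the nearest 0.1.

Calculated osmolality = 2·Na + glucose/18 + BUN/2.8
= 2·127 + 876/18 + 13/2.8
= 254 + 48.67 + 4.64
= 307.31 mOsm/kg ≈ 307.3 mOsm/kg
Osmolar gap = measured − calculated = 315 − 307.3 = 7.7 mOsm/kg

7.7 mOsm/kg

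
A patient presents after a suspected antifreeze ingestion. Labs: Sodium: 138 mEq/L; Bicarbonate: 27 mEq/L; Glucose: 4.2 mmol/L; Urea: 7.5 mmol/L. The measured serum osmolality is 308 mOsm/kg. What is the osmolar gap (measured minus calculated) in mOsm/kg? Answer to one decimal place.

Calculated osmolality = 2·Na + glucose + urea
= 2·138 + 4.2 + 7.5
= 276 + 4.20 + 7.50
= 287.7 mOsm/kg ≈ 287.7 mOsm/kg
Osmolar gap = measured − calculated = 308 − 287.7 = 20.3 mOsm/kg

20.3 mOsm/kg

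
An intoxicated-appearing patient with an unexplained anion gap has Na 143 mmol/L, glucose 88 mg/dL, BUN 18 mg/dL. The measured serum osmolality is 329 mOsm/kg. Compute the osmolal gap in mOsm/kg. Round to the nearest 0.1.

Calculated osmolality = 2·Na + glucose/18 + BUN/2.8
= 2·143 + 88/18 + 18/2.8
= 286 + 4.89 + 6.43
= 297.32 mOsm/kg ≈ 297.3 mOsm/kg
Osmolar gap = measured − calculated = 329 − 297.3 = 31.7 mOsm/kg

31.7 mOsm/kg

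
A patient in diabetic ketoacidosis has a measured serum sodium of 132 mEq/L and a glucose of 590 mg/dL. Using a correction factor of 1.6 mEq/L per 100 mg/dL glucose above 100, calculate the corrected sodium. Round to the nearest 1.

140 mEq/L

Corrected Na = measured Na + 1.6 · (glucose − 100)/100
= 132 + 1.6 · (590 − 100)/100
= 132 + 7.8
= 139.8 mEq/L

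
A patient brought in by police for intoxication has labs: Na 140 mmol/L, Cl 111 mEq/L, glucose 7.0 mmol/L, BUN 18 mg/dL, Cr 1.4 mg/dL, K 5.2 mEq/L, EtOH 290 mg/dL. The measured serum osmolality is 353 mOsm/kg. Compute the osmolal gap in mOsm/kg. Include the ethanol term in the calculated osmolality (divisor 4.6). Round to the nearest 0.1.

Calculated osmolality = 2·Na + glucose + BUN/2.8 + ethanol/4.6
= 2·140 + 7 + 18/2.8 + 290/4.6
= 280 + 7 + 6.43 + 63.04
= 356.47 mOsm/kg ≈ 356.5 mOsm/kg
Osmolar gap = measured − calculated = 353 − 356.5 = -3.5 mOsm/kg

-3.5 mOsm/kg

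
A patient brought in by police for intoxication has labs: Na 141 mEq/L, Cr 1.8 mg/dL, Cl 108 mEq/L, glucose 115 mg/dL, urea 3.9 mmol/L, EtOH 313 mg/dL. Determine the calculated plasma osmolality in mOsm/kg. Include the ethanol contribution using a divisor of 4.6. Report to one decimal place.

Calculated osmolality = 2·Na + glucose/18 + urea + ethanol/4.6
= 2·141 + 115/18 + 3.9 + 313/4.6
= 282 + 6.39 + 3.90 + 68.04
= 360.33 mOsm/kg

360.3 mOsm/kg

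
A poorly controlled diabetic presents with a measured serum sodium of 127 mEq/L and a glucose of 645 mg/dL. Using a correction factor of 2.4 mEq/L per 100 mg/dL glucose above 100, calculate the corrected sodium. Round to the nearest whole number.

Corrected Na = measured Na + 2.4 · (glucose − 100)/100
= 127 + 2.4 · (645 − 100)/100
= 127 + 13.1
= 140.1 mEq/L

140 mEq/L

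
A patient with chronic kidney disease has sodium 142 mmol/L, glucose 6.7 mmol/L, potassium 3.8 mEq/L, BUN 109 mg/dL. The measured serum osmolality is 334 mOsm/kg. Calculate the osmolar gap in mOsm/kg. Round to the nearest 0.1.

Calculated osmolality = 2·Na + glucose + BUN/2.8
= 2·142 + 6.7 + 109/2.8
= 284 + 6.70 + 38.93
= 329.63 mOsm/kg ≈ 329.6 mOsm/kg
Osmolar gap = measured − calculated = 334 − 329.6 = 4.4 mOsm/kg

4.4 mOsm/kg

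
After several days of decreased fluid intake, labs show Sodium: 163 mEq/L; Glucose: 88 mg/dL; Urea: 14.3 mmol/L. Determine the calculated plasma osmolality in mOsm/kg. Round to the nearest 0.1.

Calculated osmolality = 2·Na + glucose/18 + urea
= 2·163 + 88/18 + 14.3
= 326 + 4.89 + 14.30
= 345.19 mOsm/kg

345.2 mOsm/kg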